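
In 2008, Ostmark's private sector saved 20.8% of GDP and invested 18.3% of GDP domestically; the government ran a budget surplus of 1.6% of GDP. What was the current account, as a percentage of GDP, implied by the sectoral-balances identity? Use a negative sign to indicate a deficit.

By the sectoral-balances identity, CA = (S_private - I) + (T - G).
Private balance = 20.8 - 18.3 = 2.5
Government balance (T - G) = 1.6
CA = 2.5 + 1.6 = 4.1

4.1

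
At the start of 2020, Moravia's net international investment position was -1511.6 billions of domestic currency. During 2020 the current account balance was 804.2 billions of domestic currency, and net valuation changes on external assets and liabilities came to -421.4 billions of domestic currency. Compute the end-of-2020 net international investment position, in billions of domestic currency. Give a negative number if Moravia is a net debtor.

Change in NIIP = current account + net valuation change = 804.2 + (-421.4) = 382.8
End-of-year NIIP = -1511.6 + 382.8 = -1128.8

-1128.8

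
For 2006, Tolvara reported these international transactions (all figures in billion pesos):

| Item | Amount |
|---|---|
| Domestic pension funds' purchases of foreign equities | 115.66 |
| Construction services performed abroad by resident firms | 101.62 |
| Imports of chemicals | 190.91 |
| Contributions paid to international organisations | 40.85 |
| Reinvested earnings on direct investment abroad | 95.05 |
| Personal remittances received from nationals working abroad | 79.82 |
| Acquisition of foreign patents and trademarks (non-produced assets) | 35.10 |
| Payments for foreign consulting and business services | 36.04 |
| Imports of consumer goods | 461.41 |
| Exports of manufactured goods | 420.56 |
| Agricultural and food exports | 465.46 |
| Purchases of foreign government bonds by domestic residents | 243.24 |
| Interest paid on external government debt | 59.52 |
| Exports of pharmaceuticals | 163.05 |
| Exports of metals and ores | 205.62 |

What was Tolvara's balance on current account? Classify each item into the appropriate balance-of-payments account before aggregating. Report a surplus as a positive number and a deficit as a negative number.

Goods: 465.46 + 163.05 + 205.62 - 461.41 - 190.91 + 420.56 = 602.37
Services: 101.62 - 36.04 = 65.58
Primary income: -59.52 + 95.05 = 35.53
Secondary income: -40.85 + 79.82 = 38.97
Current account = 602.37 + 65.58 + 35.53 + 38.97 = 742.45
(Excluded from the current account — financial account: domestic pension funds' purchases of foreign equities 115.66, purchases of foreign government bonds by domestic residents 243.24; capital account: acquisition of foreign patents and trademarks (non-produced assets) 35.10.)

742.45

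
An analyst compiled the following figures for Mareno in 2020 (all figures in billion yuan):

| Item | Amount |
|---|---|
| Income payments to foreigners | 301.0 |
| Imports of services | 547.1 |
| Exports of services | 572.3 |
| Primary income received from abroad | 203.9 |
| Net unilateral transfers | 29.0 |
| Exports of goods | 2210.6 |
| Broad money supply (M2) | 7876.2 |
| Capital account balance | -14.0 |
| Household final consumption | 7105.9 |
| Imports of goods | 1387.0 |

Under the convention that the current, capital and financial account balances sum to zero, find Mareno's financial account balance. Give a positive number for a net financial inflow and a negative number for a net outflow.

-766.7

Goods balance = 2210.6 - 1387.0 = 823.6
Services balance = 572.3 - 547.1 = 25.2
Trade balance (goods + services) = 823.6 + 25.2 = 848.8
Net primary income = 203.9 - 301.0 = -97.1
Net secondary income = 29.0
Current account = 848.8 + (-97.1) + 29.0 = 780.7
Financial account = -(780.7 + (-14.0)) = -766.7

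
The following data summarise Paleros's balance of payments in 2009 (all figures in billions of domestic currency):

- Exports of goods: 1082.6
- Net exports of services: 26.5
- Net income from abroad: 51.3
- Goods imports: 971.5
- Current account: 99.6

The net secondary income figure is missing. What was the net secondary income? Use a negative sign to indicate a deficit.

Current account = goods balance + services balance + net primary income + net secondary income
Sum of the known components = 188.9
Net secondary income = CA - (known components) = 99.6 - 188.9 = -89.3

-89.3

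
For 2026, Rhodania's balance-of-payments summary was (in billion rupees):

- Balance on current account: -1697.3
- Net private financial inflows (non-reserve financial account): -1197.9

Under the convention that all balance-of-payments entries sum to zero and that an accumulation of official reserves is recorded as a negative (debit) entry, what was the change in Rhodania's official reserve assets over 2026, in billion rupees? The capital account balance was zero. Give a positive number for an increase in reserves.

Official reserve transactions balance = -((-1697.3) + (-1197.9)) = 2895.2
An accumulation of reserves is recorded as a debit (negative entry), so the change in the stock of reserves is the negative of that balance.
Change in official reserves = -(2895.2) = -2895.2

-2895.2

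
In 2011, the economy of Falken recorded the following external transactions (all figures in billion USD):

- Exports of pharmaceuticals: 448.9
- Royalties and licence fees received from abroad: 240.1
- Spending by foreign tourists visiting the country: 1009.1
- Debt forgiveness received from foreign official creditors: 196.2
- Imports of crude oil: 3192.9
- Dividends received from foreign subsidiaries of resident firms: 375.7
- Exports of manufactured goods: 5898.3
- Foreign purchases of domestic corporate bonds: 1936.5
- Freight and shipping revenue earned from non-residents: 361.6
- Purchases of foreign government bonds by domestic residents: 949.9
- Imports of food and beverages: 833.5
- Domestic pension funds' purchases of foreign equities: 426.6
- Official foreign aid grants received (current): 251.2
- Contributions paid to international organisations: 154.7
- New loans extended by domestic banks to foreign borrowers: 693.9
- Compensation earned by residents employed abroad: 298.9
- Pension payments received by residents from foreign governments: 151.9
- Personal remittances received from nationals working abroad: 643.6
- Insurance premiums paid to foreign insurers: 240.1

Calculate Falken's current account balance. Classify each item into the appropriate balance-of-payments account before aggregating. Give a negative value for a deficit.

5258.1

Goods: 448.9 - 833.5 - 3192.9 + 5898.3 = 2320.8
Services: 361.6 - 240.1 + 240.1 + 1009.1 = 1370.7
Primary income: 298.9 + 375.7 = 674.6
Secondary income: 643.6 - 154.7 + 251.2 + 151.9 = 892.0
Current account = 2320.8 + 1370.7 + 674.6 + 892.0 = 5258.1
(Excluded from the current account — capital account: debt forgiveness received from foreign official creditors 196.2; financial account: foreign purchases of domestic corporate bonds 1936.5, purchases of foreign government bonds by domestic residents 949.9, domestic pension funds' purchases of foreign equities 426.6, new loans extended by domestic banks to foreign borrowers 693.9.)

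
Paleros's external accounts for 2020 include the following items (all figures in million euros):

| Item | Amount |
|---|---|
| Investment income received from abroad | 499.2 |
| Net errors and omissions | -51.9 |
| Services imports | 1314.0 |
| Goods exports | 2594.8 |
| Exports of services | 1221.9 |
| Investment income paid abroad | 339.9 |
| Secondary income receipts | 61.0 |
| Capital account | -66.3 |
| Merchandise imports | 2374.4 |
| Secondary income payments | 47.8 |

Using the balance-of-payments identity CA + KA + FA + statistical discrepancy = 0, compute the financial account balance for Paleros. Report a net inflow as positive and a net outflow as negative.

Goods balance = 2594.8 - 2374.4 = 220.4
Services balance = 1221.9 - 1314.0 = -92.1
Trade balance (goods + services) = 220.4 + (-92.1) = 128.3
Net primary income = 499.2 - 339.9 = 159.3
Net secondary income = 61.0 - 47.8 = 13.2
Current account = 128.3 + 159.3 + 13.2 = 300.8
Financial account = -(300.8 + (-66.3) + (-51.9)) = -182.6

-182.6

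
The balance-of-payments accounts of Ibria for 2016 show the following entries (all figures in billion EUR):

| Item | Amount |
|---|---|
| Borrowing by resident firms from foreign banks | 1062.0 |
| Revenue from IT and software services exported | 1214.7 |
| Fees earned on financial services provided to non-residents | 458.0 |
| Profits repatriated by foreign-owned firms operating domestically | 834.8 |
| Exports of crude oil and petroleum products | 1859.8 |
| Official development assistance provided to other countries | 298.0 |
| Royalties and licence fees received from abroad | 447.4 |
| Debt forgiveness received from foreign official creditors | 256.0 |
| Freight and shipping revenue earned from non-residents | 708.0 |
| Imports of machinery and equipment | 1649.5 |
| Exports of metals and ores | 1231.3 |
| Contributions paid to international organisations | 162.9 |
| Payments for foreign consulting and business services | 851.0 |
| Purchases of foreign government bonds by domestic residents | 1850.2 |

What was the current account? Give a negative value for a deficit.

Goods: 1859.8 + 1231.3 - 1649.5 = 1441.6
Services: 1214.7 - 851.0 + 458.0 + 708.0 + 447.4 = 1977.1
Primary income: -834.8
Secondary income: -298.0 - 162.9 = -460.9
Current account = 1441.6 + 1977.1 + (-834.8) + (-460.9) = 2123.0
(Excluded from the current account — financial account: borrowing by resident firms from foreign banks 1062.0, purchases of foreign government bonds by domestic residents 1850.2; capital account: debt forgiveness received from foreign official creditors 256.0.)

2123.0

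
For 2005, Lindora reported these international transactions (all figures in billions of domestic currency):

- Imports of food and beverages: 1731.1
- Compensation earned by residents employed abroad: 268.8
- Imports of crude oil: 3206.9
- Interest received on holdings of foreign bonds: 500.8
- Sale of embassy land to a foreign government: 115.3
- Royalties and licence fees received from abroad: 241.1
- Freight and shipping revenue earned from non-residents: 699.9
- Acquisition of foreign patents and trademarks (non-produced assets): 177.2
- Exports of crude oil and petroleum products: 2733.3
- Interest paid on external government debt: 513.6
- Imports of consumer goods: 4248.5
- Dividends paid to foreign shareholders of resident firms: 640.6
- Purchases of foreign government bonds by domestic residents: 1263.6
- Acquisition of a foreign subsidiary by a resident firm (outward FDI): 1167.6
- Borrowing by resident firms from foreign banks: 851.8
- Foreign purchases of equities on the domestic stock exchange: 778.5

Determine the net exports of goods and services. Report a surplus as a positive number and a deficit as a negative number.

-5512.2

Goods: -4248.5 + 2733.3 - 3206.9 - 1731.1 = -6453.2
Services: 241.1 + 699.9 = 941.0
Trade balance = -6453.2 + 941.0 = -5512.2
(Excluded from the trade balance — primary income: compensation earned by residents employed abroad 268.8, interest received on holdings of foreign bonds 500.8, interest paid on external government debt 513.6, dividends paid to foreign shareholders of resident firms 640.6; capital account: sale of embassy land to a foreign government 115.3, acquisition of foreign patents and trademarks (non-produced assets) 177.2; financial account: purchases of foreign government bonds by domestic residents 1263.6, acquisition of a foreign subsidiary by a resident firm (outward FDI) 1167.6, borrowing by resident firms from foreign banks 851.8, foreign purchases of equities on the domestic stock exchange 778.5.)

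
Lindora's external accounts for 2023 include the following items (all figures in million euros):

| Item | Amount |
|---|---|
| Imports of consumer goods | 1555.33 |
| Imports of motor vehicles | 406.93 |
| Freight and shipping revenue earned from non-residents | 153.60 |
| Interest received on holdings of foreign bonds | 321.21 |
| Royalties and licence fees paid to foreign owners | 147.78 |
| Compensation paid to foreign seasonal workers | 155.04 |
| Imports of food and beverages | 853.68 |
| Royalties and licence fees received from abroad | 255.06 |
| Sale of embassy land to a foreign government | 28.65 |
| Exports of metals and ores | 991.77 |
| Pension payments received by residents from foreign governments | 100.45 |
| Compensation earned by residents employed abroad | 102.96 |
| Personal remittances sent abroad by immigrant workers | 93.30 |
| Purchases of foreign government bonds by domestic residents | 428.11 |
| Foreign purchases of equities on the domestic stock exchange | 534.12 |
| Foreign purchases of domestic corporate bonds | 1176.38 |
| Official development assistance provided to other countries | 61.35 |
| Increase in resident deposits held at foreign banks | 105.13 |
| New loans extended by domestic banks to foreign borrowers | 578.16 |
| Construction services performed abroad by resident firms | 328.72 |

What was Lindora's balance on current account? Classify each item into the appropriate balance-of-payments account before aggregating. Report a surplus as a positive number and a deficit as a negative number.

Goods: -1555.33 - 853.68 + 991.77 - 406.93 = -1824.17
Services: -147.78 + 328.72 + 255.06 + 153.60 = 589.60
Primary income: -155.04 + 102.96 + 321.21 = 269.13
Secondary income: 100.45 - 61.35 - 93.30 = -54.20
Current account = (-1824.17) + 589.60 + 269.13 + (-54.20) = -1019.64
(Excluded from the current account — capital account: sale of embassy land to a foreign government 28.65; financial account: purchases of foreign government bonds by domestic residents 428.11, foreign purchases of equities on the domestic stock exchange 534.12, foreign purchases of domestic corporate bonds 1176.38, increase in resident deposits held at foreign banks 105.13, new loans extended by domestic banks to foreign borrowers 578.16.)

-1019.64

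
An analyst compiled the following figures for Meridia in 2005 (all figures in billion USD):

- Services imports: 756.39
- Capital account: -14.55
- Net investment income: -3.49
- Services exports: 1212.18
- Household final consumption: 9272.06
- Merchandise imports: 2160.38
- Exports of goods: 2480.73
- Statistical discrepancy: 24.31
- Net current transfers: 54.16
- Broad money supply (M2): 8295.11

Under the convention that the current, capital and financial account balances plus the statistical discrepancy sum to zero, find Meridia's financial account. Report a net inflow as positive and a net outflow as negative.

-836.57

Goods balance = 2480.73 - 2160.38 = 320.35
Services balance = 1212.18 - 756.39 = 455.79
Trade balance (goods + services) = 320.35 + 455.79 = 776.14
Net primary income = -3.49
Net secondary income = 54.16
Current account = 776.14 + (-3.49) + 54.16 = 826.81
Financial account = -(826.81 + (-14.55) + 24.31) = -836.57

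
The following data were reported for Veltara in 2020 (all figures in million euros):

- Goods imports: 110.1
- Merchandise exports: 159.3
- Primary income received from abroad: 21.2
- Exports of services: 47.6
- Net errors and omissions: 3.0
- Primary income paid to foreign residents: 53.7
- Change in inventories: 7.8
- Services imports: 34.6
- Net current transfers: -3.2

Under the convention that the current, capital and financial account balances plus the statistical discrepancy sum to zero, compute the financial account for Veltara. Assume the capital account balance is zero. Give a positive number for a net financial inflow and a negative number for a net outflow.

-29.5

Goods balance = 159.3 - 110.1 = 49.2
Services balance = 47.6 - 34.6 = 13.0
Trade balance (goods + services) = 49.2 + 13.0 = 62.2
Net primary income = 21.2 - 53.7 = -32.5
Net secondary income = -3.2
Current account = 62.2 + (-32.5) + (-3.2) = 26.5
Financial account = -(26.5 + 3.0) = -29.5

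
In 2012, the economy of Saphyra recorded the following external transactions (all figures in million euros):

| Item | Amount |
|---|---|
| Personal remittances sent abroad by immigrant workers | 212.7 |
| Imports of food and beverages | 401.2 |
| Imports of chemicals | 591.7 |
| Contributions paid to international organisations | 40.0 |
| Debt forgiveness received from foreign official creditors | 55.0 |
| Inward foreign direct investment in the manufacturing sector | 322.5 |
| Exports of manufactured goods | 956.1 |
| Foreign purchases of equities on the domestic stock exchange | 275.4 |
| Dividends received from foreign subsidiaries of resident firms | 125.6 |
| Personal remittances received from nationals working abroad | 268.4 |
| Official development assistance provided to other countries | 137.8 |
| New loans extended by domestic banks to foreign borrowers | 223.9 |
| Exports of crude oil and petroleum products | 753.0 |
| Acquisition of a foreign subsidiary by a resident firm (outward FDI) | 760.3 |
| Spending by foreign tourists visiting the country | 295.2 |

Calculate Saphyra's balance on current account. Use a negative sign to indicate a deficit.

Goods: 956.1 - 401.2 + 753.0 - 591.7 = 716.2
Services: 295.2
Primary income: 125.6
Secondary income: -137.8 - 212.7 - 40.0 + 268.4 = -122.1
Current account = 716.2 + 295.2 + 125.6 + (-122.1) = 1014.9
(Excluded from the current account — capital account: debt forgiveness received from foreign official creditors 55.0; financial account: inward foreign direct investment in the manufacturing sector 322.5, foreign purchases of equities on the domestic stock exchange 275.4, new loans extended by domestic banks to foreign borrowers 223.9, acquisition of a foreign subsidiary by a resident firm (outward FDI) 760.3.)

1014.9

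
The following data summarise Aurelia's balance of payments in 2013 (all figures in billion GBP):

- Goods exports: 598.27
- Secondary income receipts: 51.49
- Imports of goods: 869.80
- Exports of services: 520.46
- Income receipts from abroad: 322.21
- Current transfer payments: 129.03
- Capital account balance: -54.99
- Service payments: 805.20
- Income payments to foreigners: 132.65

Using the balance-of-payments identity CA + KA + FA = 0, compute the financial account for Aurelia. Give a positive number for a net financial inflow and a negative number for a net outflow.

Goods balance = 598.27 - 869.80 = -271.53
Services balance = 520.46 - 805.20 = -284.74
Trade balance (goods + services) = -271.53 + (-284.74) = -556.27
Net primary income = 322.21 - 132.65 = 189.56
Net secondary income = 51.49 - 129.03 = -77.54
Current account = -556.27 + 189.56 + (-77.54) = -444.25
Financial account = -(-444.25 + (-54.99)) = 499.24

499.24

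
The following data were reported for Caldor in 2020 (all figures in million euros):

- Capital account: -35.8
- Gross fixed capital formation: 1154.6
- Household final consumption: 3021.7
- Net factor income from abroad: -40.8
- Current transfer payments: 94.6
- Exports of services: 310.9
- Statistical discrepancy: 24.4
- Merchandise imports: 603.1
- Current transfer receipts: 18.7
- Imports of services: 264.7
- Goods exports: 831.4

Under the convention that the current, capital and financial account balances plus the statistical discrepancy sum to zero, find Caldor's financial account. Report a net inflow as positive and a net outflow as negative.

Goods balance = 831.4 - 603.1 = 228.3
Services balance = 310.9 - 264.7 = 46.2
Trade balance (goods + services) = 228.3 + 46.2 = 274.5
Net primary income = -40.8
Net secondary income = 18.7 - 94.6 = -75.9
Current account = 274.5 + (-40.8) + (-75.9) = 157.8
Financial account = -(157.8 + (-35.8) + 24.4) = -146.4

-146.4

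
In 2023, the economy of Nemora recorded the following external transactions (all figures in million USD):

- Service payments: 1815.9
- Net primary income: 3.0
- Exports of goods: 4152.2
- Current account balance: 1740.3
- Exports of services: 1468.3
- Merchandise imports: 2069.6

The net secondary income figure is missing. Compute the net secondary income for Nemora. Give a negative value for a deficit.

2.3

Current account = goods balance + services balance + net primary income + net secondary income
Sum of the known components = 1738.0
Net secondary income = CA - (known components) = 1740.3 - 1738.0 = 2.3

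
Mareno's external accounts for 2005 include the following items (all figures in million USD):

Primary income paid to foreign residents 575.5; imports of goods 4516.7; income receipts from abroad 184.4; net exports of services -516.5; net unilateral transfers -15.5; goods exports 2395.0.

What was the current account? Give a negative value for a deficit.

-3044.8

Goods balance = 2395.0 - 4516.7 = -2121.7
Services balance = -516.5
Trade balance (goods + services) = -2121.7 + (-516.5) = -2638.2
Net primary income = 184.4 - 575.5 = -391.1
Net secondary income = -15.5
Current account = -2638.2 + (-391.1) + (-15.5) = -3044.8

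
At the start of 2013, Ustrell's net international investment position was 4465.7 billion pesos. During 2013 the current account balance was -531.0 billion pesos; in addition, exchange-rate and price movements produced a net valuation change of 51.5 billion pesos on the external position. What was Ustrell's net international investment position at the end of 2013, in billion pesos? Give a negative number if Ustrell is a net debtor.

Change in NIIP = current account + net valuation change = -531.0 + 51.5 = -479.5
End-of-year NIIP = 4465.7 + (-479.5) = 3986.2

3986.2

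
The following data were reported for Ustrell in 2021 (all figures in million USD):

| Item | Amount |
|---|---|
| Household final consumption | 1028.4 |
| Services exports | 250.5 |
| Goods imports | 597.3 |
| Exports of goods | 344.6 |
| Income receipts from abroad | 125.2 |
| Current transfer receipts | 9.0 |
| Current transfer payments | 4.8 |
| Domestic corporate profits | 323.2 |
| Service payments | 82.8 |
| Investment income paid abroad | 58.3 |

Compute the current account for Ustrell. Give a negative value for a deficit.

Goods balance = 344.6 - 597.3 = -252.7
Services balance = 250.5 - 82.8 = 167.7
Trade balance (goods + services) = -252.7 + 167.7 = -85.0
Net primary income = 125.2 - 58.3 = 66.9
Net secondary income = 9.0 - 4.8 = 4.2
Current account = -85.0 + 66.9 + 4.2 = -13.9

-13.9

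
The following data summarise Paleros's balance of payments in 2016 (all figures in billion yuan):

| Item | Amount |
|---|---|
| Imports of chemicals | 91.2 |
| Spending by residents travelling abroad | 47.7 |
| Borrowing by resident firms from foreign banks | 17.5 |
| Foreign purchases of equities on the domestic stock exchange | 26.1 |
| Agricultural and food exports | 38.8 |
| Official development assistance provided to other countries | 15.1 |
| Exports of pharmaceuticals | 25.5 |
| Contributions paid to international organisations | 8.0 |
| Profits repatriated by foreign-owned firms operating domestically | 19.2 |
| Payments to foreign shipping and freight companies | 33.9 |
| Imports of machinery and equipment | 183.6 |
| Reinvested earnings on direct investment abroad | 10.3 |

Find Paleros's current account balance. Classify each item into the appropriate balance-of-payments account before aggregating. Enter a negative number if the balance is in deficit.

-324.1

Goods: 38.8 - 91.2 + 25.5 - 183.6 = -210.5
Services: -33.9 - 47.7 = -81.6
Primary income: -19.2 + 10.3 = -8.9
Secondary income: -8.0 - 15.1 = -23.1
Current account = (-210.5) + (-81.6) + (-8.9) + (-23.1) = -324.1
(Excluded from the current account — financial account: borrowing by resident firms from foreign banks 17.5, foreign purchases of equities on the domestic stock exchange 26.1.)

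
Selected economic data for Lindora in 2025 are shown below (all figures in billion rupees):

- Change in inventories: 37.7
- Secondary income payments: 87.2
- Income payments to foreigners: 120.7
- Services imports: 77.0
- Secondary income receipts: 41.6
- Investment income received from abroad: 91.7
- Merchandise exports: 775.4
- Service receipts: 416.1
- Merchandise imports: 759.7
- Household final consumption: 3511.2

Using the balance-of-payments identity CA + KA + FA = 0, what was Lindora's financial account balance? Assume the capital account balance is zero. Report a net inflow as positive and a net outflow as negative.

-280.2

Goods balance = 775.4 - 759.7 = 15.7
Services balance = 416.1 - 77.0 = 339.1
Trade balance (goods + services) = 15.7 + 339.1 = 354.8
Net primary income = 91.7 - 120.7 = -29.0
Net secondary income = 41.6 - 87.2 = -45.6
Current account = 354.8 + (-29.0) + (-45.6) = 280.2
Financial account = -(280.2) = -280.2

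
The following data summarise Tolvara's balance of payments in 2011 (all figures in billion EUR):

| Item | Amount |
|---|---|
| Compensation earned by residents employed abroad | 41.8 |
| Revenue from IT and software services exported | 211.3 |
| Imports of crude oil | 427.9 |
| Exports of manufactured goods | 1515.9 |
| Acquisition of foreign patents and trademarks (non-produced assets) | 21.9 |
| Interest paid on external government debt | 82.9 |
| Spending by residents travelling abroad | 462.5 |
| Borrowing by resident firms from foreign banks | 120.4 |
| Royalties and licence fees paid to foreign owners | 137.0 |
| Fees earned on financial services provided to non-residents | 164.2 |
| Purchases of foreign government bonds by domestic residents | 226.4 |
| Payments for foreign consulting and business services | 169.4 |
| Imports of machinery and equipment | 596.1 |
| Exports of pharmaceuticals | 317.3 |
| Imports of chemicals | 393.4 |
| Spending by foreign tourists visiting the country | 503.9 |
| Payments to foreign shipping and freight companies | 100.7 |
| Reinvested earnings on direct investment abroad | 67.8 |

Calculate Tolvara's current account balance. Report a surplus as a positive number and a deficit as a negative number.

Goods: -596.1 + 317.3 - 393.4 + 1515.9 - 427.9 = 415.8
Services: -169.4 + 503.9 - 100.7 - 462.5 + 164.2 - 137.0 + 211.3 = 9.8
Primary income: -82.9 + 41.8 + 67.8 = 26.7
Current account = 415.8 + 9.8 + 26.7 = 452.3
(Excluded from the current account — capital account: acquisition of foreign patents and trademarks (non-produced assets) 21.9; financial account: borrowing by resident firms from foreign banks 120.4, purchases of foreign government bonds by domestic residents 226.4.)

452.3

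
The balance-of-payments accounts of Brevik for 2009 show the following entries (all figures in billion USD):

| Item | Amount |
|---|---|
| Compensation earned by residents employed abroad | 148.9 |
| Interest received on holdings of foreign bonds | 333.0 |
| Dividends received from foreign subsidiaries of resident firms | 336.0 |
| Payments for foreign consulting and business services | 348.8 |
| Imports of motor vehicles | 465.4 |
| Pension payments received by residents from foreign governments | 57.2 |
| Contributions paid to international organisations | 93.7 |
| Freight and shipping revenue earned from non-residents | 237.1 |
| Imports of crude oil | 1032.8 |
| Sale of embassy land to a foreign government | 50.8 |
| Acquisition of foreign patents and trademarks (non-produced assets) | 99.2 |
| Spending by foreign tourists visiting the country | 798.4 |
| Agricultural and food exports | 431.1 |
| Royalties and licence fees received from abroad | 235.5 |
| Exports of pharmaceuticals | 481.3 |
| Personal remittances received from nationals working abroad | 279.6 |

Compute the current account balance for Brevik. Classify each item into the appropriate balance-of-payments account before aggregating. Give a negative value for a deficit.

1397.4

Goods: 431.1 + 481.3 - 1032.8 - 465.4 = -585.8
Services: 235.5 - 348.8 + 237.1 + 798.4 = 922.2
Primary income: 148.9 + 333.0 + 336.0 = 817.9
Secondary income: 279.6 - 93.7 + 57.2 = 243.1
Current account = (-585.8) + 922.2 + 817.9 + 243.1 = 1397.4
(Excluded from the current account — capital account: sale of embassy land to a foreign government 50.8, acquisition of foreign patents and trademarks (non-produced assets) 99.2.)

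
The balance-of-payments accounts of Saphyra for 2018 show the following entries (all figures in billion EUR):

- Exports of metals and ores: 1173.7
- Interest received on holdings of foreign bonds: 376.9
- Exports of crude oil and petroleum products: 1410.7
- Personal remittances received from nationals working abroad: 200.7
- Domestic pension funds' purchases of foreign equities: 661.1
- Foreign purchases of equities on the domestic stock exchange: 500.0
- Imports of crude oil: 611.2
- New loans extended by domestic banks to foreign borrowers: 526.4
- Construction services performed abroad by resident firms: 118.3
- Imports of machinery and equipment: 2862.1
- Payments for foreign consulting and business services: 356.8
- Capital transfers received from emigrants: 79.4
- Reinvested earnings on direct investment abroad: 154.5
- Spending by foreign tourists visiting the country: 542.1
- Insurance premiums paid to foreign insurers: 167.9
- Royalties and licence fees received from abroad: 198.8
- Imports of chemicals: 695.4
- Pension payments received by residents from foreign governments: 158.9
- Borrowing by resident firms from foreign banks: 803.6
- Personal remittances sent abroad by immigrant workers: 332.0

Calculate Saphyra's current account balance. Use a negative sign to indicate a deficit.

-690.8

Goods: -611.2 + 1173.7 - 695.4 - 2862.1 + 1410.7 = -1584.3
Services: 198.8 - 167.9 + 542.1 + 118.3 - 356.8 = 334.5
Primary income: 154.5 + 376.9 = 531.4
Secondary income: -332.0 + 200.7 + 158.9 = 27.6
Current account = (-1584.3) + 334.5 + 531.4 + 27.6 = -690.8
(Excluded from the current account — financial account: domestic pension funds' purchases of foreign equities 661.1, foreign purchases of equities on the domestic stock exchange 500.0, new loans extended by domestic banks to foreign borrowers 526.4, borrowing by resident firms from foreign banks 803.6; capital account: capital transfers received from emigrants 79.4.)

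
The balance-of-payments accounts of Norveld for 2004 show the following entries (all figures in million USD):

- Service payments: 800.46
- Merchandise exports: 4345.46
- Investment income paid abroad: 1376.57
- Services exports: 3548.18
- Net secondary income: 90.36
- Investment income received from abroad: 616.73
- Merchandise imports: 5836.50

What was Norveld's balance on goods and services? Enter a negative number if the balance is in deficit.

Goods balance = 4345.46 - 5836.50 = -1491.04
Services balance = 3548.18 - 800.46 = 2747.72
Trade balance (goods + services) = -1491.04 + 2747.72 = 1256.68

1256.68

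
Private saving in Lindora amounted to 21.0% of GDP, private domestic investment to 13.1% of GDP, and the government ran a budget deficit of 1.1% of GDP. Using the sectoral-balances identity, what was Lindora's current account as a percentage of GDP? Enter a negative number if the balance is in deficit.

6.8

By the sectoral-balances identity, CA = (S_private - I) + (T - G).
Private balance = 21.0 - 13.1 = 7.9
Government balance (T - G) = -1.1
CA = 7.9 + (-1.1) = 6.8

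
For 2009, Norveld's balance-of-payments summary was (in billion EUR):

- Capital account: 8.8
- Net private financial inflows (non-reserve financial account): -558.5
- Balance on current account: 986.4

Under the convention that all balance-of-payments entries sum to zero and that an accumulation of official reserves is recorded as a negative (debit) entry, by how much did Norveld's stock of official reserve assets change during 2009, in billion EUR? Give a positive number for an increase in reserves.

436.7

Official reserve transactions balance = -(986.4 + 8.8 + (-558.5)) = -436.7
An accumulation of reserves is recorded as a debit (negative entry), so the change in the stock of reserves is the negative of that balance.
Change in official reserves = -(-436.7) = 436.7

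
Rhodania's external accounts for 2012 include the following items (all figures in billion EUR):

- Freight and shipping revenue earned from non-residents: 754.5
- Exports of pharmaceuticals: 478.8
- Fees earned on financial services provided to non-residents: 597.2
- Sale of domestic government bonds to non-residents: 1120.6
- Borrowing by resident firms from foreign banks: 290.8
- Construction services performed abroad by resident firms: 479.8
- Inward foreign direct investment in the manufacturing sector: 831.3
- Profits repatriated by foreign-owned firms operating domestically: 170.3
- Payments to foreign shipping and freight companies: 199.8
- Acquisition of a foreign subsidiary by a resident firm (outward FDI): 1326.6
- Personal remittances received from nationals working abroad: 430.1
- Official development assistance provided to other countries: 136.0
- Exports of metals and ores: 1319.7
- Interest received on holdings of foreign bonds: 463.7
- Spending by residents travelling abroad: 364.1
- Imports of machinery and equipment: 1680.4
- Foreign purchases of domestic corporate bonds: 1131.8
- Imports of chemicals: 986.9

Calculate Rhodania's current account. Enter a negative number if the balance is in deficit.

Goods: 1319.7 - 1680.4 + 478.8 - 986.9 = -868.8
Services: 479.8 + 597.2 - 199.8 + 754.5 - 364.1 = 1267.6
Primary income: -170.3 + 463.7 = 293.4
Secondary income: -136.0 + 430.1 = 294.1
Current account = (-868.8) + 1267.6 + 293.4 + 294.1 = 986.3
(Excluded from the current account — financial account: sale of domestic government bonds to non-residents 1120.6, borrowing by resident firms from foreign banks 290.8, inward foreign direct investment in the manufacturing sector 831.3, acquisition of a foreign subsidiary by a resident firm (outward FDI) 1326.6, foreign purchases of domestic corporate bonds 1131.8.)

986.3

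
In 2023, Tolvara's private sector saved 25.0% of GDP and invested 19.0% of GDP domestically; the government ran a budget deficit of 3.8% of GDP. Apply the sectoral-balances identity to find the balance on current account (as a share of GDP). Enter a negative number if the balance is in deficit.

2.2

By the sectoral-balances identity, CA = (S_private - I) + (T - G).
Private balance = 25.0 - 19.0 = 6.0
Government balance (T - G) = -3.8
CA = 6.0 + (-3.8) = 2.2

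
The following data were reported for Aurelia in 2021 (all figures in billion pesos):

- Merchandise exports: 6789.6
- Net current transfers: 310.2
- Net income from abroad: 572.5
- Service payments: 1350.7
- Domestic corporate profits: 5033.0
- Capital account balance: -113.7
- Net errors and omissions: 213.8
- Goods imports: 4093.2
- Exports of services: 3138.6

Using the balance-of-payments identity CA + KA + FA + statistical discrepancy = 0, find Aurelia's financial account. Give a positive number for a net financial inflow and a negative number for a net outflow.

Goods balance = 6789.6 - 4093.2 = 2696.4
Services balance = 3138.6 - 1350.7 = 1787.9
Trade balance (goods + services) = 2696.4 + 1787.9 = 4484.3
Net primary income = 572.5
Net secondary income = 310.2
Current account = 4484.3 + 572.5 + 310.2 = 5367.0
Financial account = -(5367.0 + (-113.7) + 213.8) = -5467.1

-5467.1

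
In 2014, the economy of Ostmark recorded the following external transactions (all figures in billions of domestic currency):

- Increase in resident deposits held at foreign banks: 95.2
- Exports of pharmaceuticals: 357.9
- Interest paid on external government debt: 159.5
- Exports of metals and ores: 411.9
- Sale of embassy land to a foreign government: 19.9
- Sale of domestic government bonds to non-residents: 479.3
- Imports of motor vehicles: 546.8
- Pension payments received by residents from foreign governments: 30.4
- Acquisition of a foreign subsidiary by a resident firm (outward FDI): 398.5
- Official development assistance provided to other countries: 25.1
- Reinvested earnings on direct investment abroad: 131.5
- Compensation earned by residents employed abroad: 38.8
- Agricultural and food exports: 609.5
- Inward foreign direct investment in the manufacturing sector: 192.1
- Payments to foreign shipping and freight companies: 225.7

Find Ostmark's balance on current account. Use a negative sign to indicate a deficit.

622.9

Goods: 609.5 + 357.9 - 546.8 + 411.9 = 832.5
Services: -225.7
Primary income: -159.5 + 38.8 + 131.5 = 10.8
Secondary income: -25.1 + 30.4 = 5.3
Current account = 832.5 + (-225.7) + 10.8 + 5.3 = 622.9
(Excluded from the current account — financial account: increase in resident deposits held at foreign banks 95.2, sale of domestic government bonds to non-residents 479.3, acquisition of a foreign subsidiary by a resident firm (outward FDI) 398.5, inward foreign direct investment in the manufacturing sector 192.1; capital account: sale of embassy land to a foreign government 19.9.)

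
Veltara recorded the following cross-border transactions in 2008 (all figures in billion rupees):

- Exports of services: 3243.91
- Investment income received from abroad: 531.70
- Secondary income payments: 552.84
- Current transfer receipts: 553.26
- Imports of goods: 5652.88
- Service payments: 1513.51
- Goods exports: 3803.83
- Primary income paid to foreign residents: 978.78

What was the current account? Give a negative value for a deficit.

-565.31

Goods balance = 3803.83 - 5652.88 = -1849.05
Services balance = 3243.91 - 1513.51 = 1730.40
Trade balance (goods + services) = -1849.05 + 1730.40 = -118.65
Net primary income = 531.70 - 978.78 = -447.08
Net secondary income = 553.26 - 552.84 = 0.42
Current account = -118.65 + (-447.08) + 0.42 = -565.31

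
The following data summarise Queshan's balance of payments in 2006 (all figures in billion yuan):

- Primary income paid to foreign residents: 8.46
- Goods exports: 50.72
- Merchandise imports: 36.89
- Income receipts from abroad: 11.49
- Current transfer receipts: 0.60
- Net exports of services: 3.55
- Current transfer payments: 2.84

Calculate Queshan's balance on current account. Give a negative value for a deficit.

Goods balance = 50.72 - 36.89 = 13.83
Services balance = 3.55
Trade balance (goods + services) = 13.83 + 3.55 = 17.38
Net primary income = 11.49 - 8.46 = 3.03
Net secondary income = 0.60 - 2.84 = -2.24
Current account = 17.38 + 3.03 + (-2.24) = 18.17

18.17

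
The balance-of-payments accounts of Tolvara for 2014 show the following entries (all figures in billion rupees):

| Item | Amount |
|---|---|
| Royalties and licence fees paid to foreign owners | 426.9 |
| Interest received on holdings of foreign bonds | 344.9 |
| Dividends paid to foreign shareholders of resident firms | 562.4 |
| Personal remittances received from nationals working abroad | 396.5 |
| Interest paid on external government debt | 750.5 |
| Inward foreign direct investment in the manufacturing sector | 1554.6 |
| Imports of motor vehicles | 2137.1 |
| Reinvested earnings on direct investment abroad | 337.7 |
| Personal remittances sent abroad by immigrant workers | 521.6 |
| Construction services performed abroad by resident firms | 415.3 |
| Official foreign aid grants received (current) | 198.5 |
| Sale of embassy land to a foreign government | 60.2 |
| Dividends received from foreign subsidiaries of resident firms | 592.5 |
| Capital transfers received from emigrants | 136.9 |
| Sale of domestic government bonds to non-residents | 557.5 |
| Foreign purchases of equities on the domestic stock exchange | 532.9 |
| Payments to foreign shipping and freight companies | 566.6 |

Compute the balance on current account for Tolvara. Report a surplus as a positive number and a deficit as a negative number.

Goods: -2137.1
Services: -566.6 - 426.9 + 415.3 = -578.2
Primary income: -750.5 + 344.9 + 592.5 - 562.4 + 337.7 = -37.8
Secondary income: 396.5 - 521.6 + 198.5 = 73.4
Current account = (-2137.1) + (-578.2) + (-37.8) + 73.4 = -2679.7
(Excluded from the current account — financial account: inward foreign direct investment in the manufacturing sector 1554.6, sale of domestic government bonds to non-residents 557.5, foreign purchases of equities on the domestic stock exchange 532.9; capital account: sale of embassy land to a foreign government 60.2, capital transfers received from emigrants 136.9.)

-2679.7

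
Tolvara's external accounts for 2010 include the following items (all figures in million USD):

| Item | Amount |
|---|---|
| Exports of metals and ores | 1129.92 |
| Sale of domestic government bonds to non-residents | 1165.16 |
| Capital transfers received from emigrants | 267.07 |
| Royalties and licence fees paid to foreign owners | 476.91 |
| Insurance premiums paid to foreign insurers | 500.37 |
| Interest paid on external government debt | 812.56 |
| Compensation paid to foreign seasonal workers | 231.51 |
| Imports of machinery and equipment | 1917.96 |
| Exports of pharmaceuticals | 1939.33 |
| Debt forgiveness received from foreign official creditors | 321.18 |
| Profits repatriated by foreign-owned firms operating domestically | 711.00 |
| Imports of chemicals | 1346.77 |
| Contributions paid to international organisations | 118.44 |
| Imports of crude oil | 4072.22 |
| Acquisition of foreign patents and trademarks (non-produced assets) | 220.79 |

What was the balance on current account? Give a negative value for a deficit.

Goods: 1129.92 + 1939.33 - 1917.96 - 1346.77 - 4072.22 = -4267.70
Services: -500.37 - 476.91 = -977.28
Primary income: -812.56 - 231.51 - 711.00 = -1755.07
Secondary income: -118.44
Current account = (-4267.70) + (-977.28) + (-1755.07) + (-118.44) = -7118.49
(Excluded from the current account — financial account: sale of domestic government bonds to non-residents 1165.16; capital account: capital transfers received from emigrants 267.07, debt forgiveness received from foreign official creditors 321.18, acquisition of foreign patents and trademarks (non-produced assets) 220.79.)

-7118.49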